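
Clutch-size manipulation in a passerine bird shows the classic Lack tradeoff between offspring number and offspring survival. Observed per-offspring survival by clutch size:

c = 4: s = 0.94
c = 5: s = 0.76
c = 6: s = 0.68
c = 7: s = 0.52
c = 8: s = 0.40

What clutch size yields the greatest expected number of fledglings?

6

Expected fledglings = c × s(c):
  c=4: 4 × 0.94 = 3.760
  c=5: 5 × 0.76 = 3.800
  c=6: 6 × 0.68 = 4.080
  c=7: 7 × 0.52 = 3.640
  c=8: 8 × 0.40 = 3.200
Maximum at c = 6 (4.080 fledglings).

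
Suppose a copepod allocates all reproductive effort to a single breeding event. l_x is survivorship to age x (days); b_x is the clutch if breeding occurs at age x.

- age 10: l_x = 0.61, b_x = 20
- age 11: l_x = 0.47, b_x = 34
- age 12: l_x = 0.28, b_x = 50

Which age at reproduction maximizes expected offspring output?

Expected offspring if breeding at age x = l_x × b_x:
  age 10: 0.61 × 20 = 12.200
  age 11: 0.47 × 34 = 15.980
  age 12: 0.28 × 50 = 14.000
Maximum at age 11 (15.980).

11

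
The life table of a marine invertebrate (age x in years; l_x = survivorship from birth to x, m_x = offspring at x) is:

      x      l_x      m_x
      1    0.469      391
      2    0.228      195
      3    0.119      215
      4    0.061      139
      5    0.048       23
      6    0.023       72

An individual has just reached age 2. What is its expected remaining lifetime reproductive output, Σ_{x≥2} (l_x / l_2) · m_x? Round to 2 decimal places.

l_2 = 0.228. Conditional survival from age 2 to x is l_x / l_2.
  x=2: (0.228/0.228) × 195 = 195.0000
  x=3: (0.119/0.228) × 215 = 112.2149
  x=4: (0.061/0.228) × 139 = 37.1886
  x=5: (0.048/0.228) × 23 = 4.8421
  x=6: (0.023/0.228) × 72 = 7.2632
Sum = 195.0000 + 112.2149 + 37.1886 + 4.8421 + 7.2632 = 356.5088

356.51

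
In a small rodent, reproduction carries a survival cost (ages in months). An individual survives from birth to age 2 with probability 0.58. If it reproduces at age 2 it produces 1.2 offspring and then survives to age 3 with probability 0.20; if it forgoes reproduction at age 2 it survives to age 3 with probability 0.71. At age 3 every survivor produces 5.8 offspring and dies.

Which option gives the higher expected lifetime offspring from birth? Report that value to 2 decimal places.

breed at age 2: R₀ = 0.58 × (1.2 + 0.20 × 5.8) = 0.58 × 2.3600 = 1.3688
delay to age 3: R₀ = 0.58 × (0.71 × 5.8) = 0.58 × 4.1180 = 2.3884
Higher: delay to age 3 (2.3884).

2.39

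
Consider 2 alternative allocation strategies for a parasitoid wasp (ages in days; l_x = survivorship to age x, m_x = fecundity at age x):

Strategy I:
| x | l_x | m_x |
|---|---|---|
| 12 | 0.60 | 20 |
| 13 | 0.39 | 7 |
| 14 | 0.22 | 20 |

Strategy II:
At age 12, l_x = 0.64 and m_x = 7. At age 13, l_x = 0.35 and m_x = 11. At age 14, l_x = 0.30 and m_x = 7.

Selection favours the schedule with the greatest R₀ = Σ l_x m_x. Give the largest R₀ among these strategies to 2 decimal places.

Strategy I: R₀ = 0.60×20 + 0.39×7 + 0.22×20 = 19.1300
Strategy II: R₀ = 0.64×7 + 0.35×11 + 0.30×7 = 10.4300
Highest R₀: strategy I with 19.1300.

19.13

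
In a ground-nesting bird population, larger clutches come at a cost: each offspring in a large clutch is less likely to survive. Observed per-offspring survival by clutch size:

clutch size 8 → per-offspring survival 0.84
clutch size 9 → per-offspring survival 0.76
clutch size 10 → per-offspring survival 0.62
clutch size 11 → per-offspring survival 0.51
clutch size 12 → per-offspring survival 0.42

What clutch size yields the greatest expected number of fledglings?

9

Expected fledglings = c × s(c):
  c=8: 8 × 0.84 = 6.720
  c=9: 9 × 0.76 = 6.840
  c=10: 10 × 0.62 = 6.200
  c=11: 11 × 0.51 = 5.610
  c=12: 12 × 0.42 = 5.040
Maximum at c = 9 (6.840 fledglings).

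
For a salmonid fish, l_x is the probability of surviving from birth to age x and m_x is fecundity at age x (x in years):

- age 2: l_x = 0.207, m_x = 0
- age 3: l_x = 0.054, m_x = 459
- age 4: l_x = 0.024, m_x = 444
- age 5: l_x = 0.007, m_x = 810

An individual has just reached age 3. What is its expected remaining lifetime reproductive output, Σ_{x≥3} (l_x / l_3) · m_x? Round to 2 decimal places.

761.33

l_3 = 0.054. Conditional survival from age 3 to x is l_x / l_3.
  x=3: (0.054/0.054) × 459 = 459.0000
  x=4: (0.024/0.054) × 444 = 197.3333
  x=5: (0.007/0.054) × 810 = 105.0000
Sum = 459.0000 + 197.3333 + 105.0000 = 761.3333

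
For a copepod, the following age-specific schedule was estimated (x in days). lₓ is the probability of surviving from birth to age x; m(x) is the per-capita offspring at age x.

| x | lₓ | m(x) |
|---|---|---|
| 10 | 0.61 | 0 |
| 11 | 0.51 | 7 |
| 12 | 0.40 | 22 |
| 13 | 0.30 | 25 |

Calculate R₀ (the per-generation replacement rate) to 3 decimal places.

19.870

R₀ = Σ lₓ m(x):
  age 10: 0.61 × 0 = 0.0000
  age 11: 0.51 × 7 = 3.5700
  age 12: 0.40 × 22 = 8.8000
  age 13: 0.30 × 25 = 7.5000
R₀ = 0.0000 + 3.5700 + 8.8000 + 7.5000 = 19.8700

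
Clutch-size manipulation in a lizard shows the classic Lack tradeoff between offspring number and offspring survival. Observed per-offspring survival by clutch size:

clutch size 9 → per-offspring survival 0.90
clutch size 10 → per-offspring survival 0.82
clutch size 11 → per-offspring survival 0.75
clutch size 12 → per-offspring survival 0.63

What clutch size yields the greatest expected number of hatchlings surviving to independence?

Expected hatchlings surviving to independence = c × s(c):
  c=9: 9 × 0.90 = 8.100
  c=10: 10 × 0.82 = 8.200
  c=11: 11 × 0.75 = 8.250
  c=12: 12 × 0.63 = 7.560
Maximum at c = 11 (8.250 hatchlings surviving to independence).

11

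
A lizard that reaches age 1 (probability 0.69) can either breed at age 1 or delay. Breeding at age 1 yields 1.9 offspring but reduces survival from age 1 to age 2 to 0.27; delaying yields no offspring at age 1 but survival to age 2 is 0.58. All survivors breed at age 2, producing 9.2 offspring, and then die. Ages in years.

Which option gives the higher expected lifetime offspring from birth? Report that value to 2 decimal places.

breed at age 1: R₀ = 0.69 × (1.9 + 0.27 × 9.2) = 0.69 × 4.3840 = 3.0250
delay to age 2: R₀ = 0.69 × (0.58 × 9.2) = 0.69 × 5.3360 = 3.6818
Higher: delay to age 2 (3.6818).

3.68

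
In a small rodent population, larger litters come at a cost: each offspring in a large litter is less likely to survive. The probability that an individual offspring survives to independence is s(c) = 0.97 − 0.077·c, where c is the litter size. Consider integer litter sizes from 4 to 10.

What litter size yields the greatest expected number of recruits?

Expected recruits = c × s(c):
  c=4: 4 × 0.662 = 2.648
  c=5: 5 × 0.585 = 2.925
  c=6: 6 × 0.508 = 3.048
  c=7: 7 × 0.431 = 3.017
  c=8: 8 × 0.354 = 2.832
  c=9: 9 × 0.277 = 2.493
  c=10: 10 × 0.200 = 2.000
Maximum at c = 6 (3.048 recruits).

6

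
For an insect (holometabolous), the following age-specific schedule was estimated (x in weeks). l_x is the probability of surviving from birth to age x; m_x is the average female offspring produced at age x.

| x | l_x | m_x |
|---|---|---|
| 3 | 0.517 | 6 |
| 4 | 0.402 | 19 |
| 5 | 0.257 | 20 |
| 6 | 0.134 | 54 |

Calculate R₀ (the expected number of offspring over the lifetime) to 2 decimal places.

R₀ = Σ l_x m_x:
  age 3: 0.517 × 6 = 3.1020
  age 4: 0.402 × 19 = 7.6380
  age 5: 0.257 × 20 = 5.1400
  age 6: 0.134 × 54 = 7.2360
R₀ = 3.1020 + 7.6380 + 5.1400 + 7.2360 = 23.1160

23.12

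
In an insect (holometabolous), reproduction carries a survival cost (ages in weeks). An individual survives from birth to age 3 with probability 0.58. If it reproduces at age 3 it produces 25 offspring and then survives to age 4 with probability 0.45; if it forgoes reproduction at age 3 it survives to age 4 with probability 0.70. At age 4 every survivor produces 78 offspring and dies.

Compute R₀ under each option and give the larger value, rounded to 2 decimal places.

34.86

breed at age 3: R₀ = 0.58 × (25 + 0.45 × 78) = 0.58 × 60.1000 = 34.8580
delay to age 4: R₀ = 0.58 × (0.70 × 78) = 0.58 × 54.6000 = 31.6680
Higher: breed at age 3 (34.8580).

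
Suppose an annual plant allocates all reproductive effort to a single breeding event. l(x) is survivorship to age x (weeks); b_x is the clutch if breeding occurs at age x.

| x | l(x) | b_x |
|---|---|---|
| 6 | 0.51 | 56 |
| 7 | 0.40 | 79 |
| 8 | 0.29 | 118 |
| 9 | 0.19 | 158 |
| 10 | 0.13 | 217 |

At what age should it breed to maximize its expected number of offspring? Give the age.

8

Expected offspring if breeding at age x = l(x) × b_x:
  age 6: 0.51 × 56 = 28.560
  age 7: 0.40 × 79 = 31.600
  age 8: 0.29 × 118 = 34.220
  age 9: 0.19 × 158 = 30.020
  age 10: 0.13 × 217 = 28.210
Maximum at age 8 (34.220).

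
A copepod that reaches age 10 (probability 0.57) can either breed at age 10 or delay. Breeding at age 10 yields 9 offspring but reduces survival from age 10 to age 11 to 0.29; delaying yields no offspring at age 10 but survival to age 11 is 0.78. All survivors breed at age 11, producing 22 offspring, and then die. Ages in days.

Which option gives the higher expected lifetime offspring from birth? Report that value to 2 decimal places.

9.78

breed at age 10: R₀ = 0.57 × (9 + 0.29 × 22) = 0.57 × 15.3800 = 8.7666
delay to age 11: R₀ = 0.57 × (0.78 × 22) = 0.57 × 17.1600 = 9.7812
Higher: delay to age 11 (9.7812).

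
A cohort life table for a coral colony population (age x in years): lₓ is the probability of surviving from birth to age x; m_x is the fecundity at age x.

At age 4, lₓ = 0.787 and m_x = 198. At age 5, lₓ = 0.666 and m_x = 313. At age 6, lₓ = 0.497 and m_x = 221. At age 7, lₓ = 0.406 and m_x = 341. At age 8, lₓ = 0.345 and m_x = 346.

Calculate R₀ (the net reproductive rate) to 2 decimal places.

R₀ = Σ lₓ m_x:
  age 4: 0.787 × 198 = 155.8260
  age 5: 0.666 × 313 = 208.4580
  age 6: 0.497 × 221 = 109.8370
  age 7: 0.406 × 341 = 138.4460
  age 8: 0.345 × 346 = 119.3700
R₀ = 155.8260 + 208.4580 + 109.8370 + 138.4460 + 119.3700 = 731.9370

731.94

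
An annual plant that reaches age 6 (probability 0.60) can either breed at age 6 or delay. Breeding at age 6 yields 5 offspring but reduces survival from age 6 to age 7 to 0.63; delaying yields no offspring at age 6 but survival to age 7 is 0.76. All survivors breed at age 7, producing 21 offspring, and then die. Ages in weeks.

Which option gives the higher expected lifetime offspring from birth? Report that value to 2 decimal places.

10.94

breed at age 6: R₀ = 0.60 × (5 + 0.63 × 21) = 0.60 × 18.2300 = 10.9380
delay to age 7: R₀ = 0.60 × (0.76 × 21) = 0.60 × 15.9600 = 9.5760
Higher: breed at age 6 (10.9380).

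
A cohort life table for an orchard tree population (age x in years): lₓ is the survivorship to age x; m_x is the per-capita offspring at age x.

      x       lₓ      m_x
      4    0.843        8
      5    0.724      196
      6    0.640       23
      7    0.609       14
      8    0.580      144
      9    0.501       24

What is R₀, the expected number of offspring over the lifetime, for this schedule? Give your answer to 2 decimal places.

R₀ = Σ lₓ m_x:
  age 4: 0.843 × 8 = 6.7440
  age 5: 0.724 × 196 = 141.9040
  age 6: 0.640 × 23 = 14.7200
  age 7: 0.609 × 14 = 8.5260
  age 8: 0.580 × 144 = 83.5200
  age 9: 0.501 × 24 = 12.0240
R₀ = 6.7440 + 141.9040 + 14.7200 + 8.5260 + 83.5200 + 12.0240 = 267.4380

267.44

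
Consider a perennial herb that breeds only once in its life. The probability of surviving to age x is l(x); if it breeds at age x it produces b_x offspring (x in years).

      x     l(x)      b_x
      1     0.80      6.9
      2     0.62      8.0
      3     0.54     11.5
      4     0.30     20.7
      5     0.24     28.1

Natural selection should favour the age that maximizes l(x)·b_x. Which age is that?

5

Expected offspring if breeding at age x = l(x) × b_x:
  age 1: 0.80 × 6.9 = 5.520
  age 2: 0.62 × 8.0 = 4.960
  age 3: 0.54 × 11.5 = 6.210
  age 4: 0.30 × 20.7 = 6.210
  age 5: 0.24 × 28.1 = 6.744
Maximum at age 5 (6.744).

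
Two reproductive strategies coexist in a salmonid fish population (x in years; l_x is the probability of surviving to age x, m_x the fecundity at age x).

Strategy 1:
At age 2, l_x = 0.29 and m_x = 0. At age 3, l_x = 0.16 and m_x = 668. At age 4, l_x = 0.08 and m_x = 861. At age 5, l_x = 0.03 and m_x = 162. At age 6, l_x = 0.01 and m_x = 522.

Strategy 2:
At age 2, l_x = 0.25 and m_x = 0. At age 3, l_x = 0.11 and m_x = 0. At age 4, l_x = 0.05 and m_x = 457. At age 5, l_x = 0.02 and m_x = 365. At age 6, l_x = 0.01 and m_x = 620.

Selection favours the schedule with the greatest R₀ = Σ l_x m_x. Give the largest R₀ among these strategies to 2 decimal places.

Strategy 1: R₀ = 0.29×0 + 0.16×668 + 0.08×861 + 0.03×162 + 0.01×522 = 185.8400
Strategy 2: R₀ = 0.25×0 + 0.11×0 + 0.05×457 + 0.02×365 + 0.01×620 = 36.3500
Highest R₀: strategy 1 with 185.8400.

185.84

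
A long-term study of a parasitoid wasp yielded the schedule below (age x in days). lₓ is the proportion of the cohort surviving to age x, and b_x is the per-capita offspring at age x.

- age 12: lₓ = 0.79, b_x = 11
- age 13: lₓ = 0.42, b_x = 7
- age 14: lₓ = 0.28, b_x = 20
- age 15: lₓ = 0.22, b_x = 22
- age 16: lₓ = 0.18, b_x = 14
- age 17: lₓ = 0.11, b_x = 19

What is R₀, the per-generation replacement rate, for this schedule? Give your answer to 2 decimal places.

26.68

R₀ = Σ lₓ b_x:
  age 12: 0.79 × 11 = 8.6900
  age 13: 0.42 × 7 = 2.9400
  age 14: 0.28 × 20 = 5.6000
  age 15: 0.22 × 22 = 4.8400
  age 16: 0.18 × 14 = 2.5200
  age 17: 0.11 × 19 = 2.0900
R₀ = 8.6900 + 2.9400 + 5.6000 + 4.8400 + 2.5200 + 2.0900 = 26.6800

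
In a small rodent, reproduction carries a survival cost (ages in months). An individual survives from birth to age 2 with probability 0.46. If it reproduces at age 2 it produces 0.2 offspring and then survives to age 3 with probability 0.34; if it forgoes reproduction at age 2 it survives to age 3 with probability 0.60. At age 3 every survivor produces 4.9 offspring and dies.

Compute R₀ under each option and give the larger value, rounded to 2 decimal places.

breed at age 2: R₀ = 0.46 × (0.2 + 0.34 × 4.9) = 0.46 × 1.8660 = 0.8584
delay to age 3: R₀ = 0.46 × (0.60 × 4.9) = 0.46 × 2.9400 = 1.3524
Higher: delay to age 3 (1.3524).

1.35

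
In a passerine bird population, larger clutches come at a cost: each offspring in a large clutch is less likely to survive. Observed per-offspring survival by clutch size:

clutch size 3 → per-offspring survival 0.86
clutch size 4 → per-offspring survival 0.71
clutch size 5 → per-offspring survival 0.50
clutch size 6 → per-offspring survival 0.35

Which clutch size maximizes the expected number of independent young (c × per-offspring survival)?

Expected independent young = c × s(c):
  c=3: 3 × 0.86 = 2.580
  c=4: 4 × 0.71 = 2.840
  c=5: 5 × 0.50 = 2.500
  c=6: 6 × 0.35 = 2.100
Maximum at c = 4 (2.840 independent young).

4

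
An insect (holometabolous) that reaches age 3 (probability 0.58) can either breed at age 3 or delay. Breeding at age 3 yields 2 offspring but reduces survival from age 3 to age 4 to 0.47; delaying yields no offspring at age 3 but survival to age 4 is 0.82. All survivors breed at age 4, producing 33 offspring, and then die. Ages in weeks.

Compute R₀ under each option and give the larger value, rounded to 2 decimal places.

15.69

breed at age 3: R₀ = 0.58 × (2 + 0.47 × 33) = 0.58 × 17.5100 = 10.1558
delay to age 4: R₀ = 0.58 × (0.82 × 33) = 0.58 × 27.0600 = 15.6948
Higher: delay to age 4 (15.6948).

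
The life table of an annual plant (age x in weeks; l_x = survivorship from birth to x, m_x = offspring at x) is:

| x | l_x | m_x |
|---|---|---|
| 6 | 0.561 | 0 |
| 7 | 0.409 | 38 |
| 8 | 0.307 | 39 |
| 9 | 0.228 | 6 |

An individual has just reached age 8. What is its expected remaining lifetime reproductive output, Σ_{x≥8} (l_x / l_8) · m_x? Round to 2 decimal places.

43.46

l_8 = 0.307. Conditional survival from age 8 to x is l_x / l_8.
  x=8: (0.307/0.307) × 39 = 39.0000
  x=9: (0.228/0.307) × 6 = 4.4560
Sum = 39.0000 + 4.4560 = 43.4560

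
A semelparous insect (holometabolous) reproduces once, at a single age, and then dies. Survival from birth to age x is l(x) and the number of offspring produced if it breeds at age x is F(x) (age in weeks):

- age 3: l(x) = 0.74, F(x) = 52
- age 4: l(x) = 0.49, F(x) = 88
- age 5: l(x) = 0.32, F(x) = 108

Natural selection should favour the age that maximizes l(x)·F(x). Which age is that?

Expected offspring if breeding at age x = l(x) × F(x):
  age 3: 0.74 × 52 = 38.480
  age 4: 0.49 × 88 = 43.120
  age 5: 0.32 × 108 = 34.560
Maximum at age 4 (43.120).

4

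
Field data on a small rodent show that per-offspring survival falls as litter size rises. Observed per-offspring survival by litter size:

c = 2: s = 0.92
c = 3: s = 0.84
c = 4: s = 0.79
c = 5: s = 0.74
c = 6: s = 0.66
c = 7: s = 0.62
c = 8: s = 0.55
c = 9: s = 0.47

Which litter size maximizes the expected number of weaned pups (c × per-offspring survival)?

8

Expected weaned pups = c × s(c):
  c=2: 2 × 0.92 = 1.840
  c=3: 3 × 0.84 = 2.520
  c=4: 4 × 0.79 = 3.160
  c=5: 5 × 0.74 = 3.700
  c=6: 6 × 0.66 = 3.960
  c=7: 7 × 0.62 = 4.340
  c=8: 8 × 0.55 = 4.400
  c=9: 9 × 0.47 = 4.230
Maximum at c = 8 (4.400 weaned pups).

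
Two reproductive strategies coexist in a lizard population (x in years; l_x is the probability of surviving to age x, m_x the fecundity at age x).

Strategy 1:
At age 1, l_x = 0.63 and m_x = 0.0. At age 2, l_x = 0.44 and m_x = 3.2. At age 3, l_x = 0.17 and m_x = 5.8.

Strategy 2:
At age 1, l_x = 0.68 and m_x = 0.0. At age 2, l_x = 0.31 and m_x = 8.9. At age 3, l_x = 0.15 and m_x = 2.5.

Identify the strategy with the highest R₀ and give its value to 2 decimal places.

3.13

Strategy 1: R₀ = 0.63×0.0 + 0.44×3.2 + 0.17×5.8 = 2.3940
Strategy 2: R₀ = 0.68×0.0 + 0.31×8.9 + 0.15×2.5 = 3.1340
Highest R₀: strategy 2 with 3.1340.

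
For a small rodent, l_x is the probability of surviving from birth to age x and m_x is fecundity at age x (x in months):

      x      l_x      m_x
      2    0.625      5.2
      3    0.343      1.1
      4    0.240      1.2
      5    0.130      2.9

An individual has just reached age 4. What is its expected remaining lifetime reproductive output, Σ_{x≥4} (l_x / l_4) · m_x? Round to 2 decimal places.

l_4 = 0.240. Conditional survival from age 4 to x is l_x / l_4.
  x=4: (0.240/0.240) × 1.2 = 1.2000
  x=5: (0.130/0.240) × 2.9 = 1.5708
Sum = 1.2000 + 1.5708 = 2.7708

2.77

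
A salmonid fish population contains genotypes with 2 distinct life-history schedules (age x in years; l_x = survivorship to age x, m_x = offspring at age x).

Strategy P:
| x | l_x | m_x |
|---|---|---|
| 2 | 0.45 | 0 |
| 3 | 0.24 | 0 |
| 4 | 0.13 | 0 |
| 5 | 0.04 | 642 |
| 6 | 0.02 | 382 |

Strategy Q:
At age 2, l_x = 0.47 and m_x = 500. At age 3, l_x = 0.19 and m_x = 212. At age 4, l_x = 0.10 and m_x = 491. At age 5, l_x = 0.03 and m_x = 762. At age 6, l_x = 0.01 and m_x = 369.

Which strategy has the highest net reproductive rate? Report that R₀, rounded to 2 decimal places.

350.93

Strategy P: R₀ = 0.45×0 + 0.24×0 + 0.13×0 + 0.04×642 + 0.02×382 = 33.3200
Strategy Q: R₀ = 0.47×500 + 0.19×212 + 0.10×491 + 0.03×762 + 0.01×369 = 350.9300
Highest R₀: strategy Q with 350.9300.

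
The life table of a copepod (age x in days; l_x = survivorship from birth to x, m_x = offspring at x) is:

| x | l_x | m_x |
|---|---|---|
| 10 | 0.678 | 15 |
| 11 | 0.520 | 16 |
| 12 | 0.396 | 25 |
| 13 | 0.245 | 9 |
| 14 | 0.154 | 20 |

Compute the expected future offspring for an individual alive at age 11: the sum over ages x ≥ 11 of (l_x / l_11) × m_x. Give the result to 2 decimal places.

l_11 = 0.520. Conditional survival from age 11 to x is l_x / l_11.
  x=11: (0.520/0.520) × 16 = 16.0000
  x=12: (0.396/0.520) × 25 = 19.0385
  x=13: (0.245/0.520) × 9 = 4.2404
  x=14: (0.154/0.520) × 20 = 5.9231
Sum = 16.0000 + 19.0385 + 4.2404 + 5.9231 = 45.2019

45.20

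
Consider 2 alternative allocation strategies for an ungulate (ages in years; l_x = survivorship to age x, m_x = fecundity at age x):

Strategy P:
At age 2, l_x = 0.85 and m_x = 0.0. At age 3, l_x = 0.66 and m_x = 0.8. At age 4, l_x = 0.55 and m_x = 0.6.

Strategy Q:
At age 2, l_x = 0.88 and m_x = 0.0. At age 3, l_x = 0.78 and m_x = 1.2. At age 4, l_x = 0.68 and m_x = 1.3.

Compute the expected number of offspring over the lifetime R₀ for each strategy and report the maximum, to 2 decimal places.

Strategy P: R₀ = 0.85×0.0 + 0.66×0.8 + 0.55×0.6 = 0.8580
Strategy Q: R₀ = 0.88×0.0 + 0.78×1.2 + 0.68×1.3 = 1.8200
Highest R₀: strategy Q with 1.8200.

1.82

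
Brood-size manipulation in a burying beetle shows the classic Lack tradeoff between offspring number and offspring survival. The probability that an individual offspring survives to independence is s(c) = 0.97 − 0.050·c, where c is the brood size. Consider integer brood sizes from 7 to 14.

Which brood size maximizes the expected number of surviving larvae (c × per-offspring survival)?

10

Expected surviving larvae = c × s(c):
  c=7: 7 × 0.620 = 4.340
  c=8: 8 × 0.570 = 4.560
  c=9: 9 × 0.520 = 4.680
  c=10: 10 × 0.470 = 4.700
  c=11: 11 × 0.420 = 4.620
  c=12: 12 × 0.370 = 4.440
  c=13: 13 × 0.320 = 4.160
  c=14: 14 × 0.270 = 3.780
Maximum at c = 10 (4.700 surviving larvae).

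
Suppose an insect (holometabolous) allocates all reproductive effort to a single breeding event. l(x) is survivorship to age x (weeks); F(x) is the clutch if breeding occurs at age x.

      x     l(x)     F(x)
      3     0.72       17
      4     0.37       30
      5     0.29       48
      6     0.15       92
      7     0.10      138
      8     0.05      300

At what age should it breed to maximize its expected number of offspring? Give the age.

Expected offspring if breeding at age x = l(x) × F(x):
  age 3: 0.72 × 17 = 12.240
  age 4: 0.37 × 30 = 11.100
  age 5: 0.29 × 48 = 13.920
  age 6: 0.15 × 92 = 13.800
  age 7: 0.10 × 138 = 13.800
  age 8: 0.05 × 300 = 15.000
Maximum at age 8 (15.000).

8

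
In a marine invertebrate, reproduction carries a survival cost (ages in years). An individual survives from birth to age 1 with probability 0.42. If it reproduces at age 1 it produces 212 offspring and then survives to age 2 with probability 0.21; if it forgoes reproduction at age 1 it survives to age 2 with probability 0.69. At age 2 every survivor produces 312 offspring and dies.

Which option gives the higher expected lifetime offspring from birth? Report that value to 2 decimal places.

breed at age 1: R₀ = 0.42 × (212 + 0.21 × 312) = 0.42 × 277.5200 = 116.5584
delay to age 2: R₀ = 0.42 × (0.69 × 312) = 0.42 × 215.2800 = 90.4176
Higher: breed at age 1 (116.5584).

116.56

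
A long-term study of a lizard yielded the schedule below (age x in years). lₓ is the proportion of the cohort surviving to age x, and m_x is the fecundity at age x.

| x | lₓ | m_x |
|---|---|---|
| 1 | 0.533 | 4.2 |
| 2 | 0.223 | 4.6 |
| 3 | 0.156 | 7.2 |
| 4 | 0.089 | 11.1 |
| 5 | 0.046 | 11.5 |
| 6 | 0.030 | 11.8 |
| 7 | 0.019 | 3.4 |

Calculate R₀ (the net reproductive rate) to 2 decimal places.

R₀ = Σ lₓ m_x:
  age 1: 0.533 × 4.2 = 2.2386
  age 2: 0.223 × 4.6 = 1.0258
  age 3: 0.156 × 7.2 = 1.1232
  age 4: 0.089 × 11.1 = 0.9879
  age 5: 0.046 × 11.5 = 0.5290
  age 6: 0.030 × 11.8 = 0.3540
  age 7: 0.019 × 3.4 = 0.0646
R₀ = 2.2386 + 1.0258 + 1.1232 + 0.9879 + 0.5290 + 0.3540 + 0.0646 = 6.3231

6.32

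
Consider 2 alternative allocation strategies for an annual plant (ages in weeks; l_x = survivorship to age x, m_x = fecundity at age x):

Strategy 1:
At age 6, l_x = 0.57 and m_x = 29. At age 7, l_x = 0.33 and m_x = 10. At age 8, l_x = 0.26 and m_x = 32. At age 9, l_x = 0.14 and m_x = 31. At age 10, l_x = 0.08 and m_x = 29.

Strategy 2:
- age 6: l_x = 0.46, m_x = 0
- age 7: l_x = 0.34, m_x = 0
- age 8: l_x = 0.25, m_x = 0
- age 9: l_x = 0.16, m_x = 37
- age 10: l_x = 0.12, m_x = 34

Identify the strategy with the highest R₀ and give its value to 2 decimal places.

Strategy 1: R₀ = 0.57×29 + 0.33×10 + 0.26×32 + 0.14×31 + 0.08×29 = 34.8100
Strategy 2: R₀ = 0.46×0 + 0.34×0 + 0.25×0 + 0.16×37 + 0.12×34 = 10.0000
Highest R₀: strategy 1 with 34.8100.

34.81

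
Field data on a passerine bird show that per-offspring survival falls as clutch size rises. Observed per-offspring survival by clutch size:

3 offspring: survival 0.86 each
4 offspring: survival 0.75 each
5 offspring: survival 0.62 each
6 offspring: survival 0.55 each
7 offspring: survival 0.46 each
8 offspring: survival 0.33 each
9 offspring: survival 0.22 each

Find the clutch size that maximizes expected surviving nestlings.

6

Expected surviving nestlings = c × s(c):
  c=3: 3 × 0.86 = 2.580
  c=4: 4 × 0.75 = 3.000
  c=5: 5 × 0.62 = 3.100
  c=6: 6 × 0.55 = 3.300
  c=7: 7 × 0.46 = 3.220
  c=8: 8 × 0.33 = 2.640
  c=9: 9 × 0.22 = 1.980
Maximum at c = 6 (3.300 surviving nestlings).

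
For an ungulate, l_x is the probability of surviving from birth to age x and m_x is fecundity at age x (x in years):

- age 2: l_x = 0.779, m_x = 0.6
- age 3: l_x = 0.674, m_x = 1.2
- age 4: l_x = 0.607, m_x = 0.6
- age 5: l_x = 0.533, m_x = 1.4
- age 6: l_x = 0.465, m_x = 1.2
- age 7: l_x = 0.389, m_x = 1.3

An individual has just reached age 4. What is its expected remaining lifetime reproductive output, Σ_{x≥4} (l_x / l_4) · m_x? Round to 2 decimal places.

3.58

l_4 = 0.607. Conditional survival from age 4 to x is l_x / l_4.
  x=4: (0.607/0.607) × 0.6 = 0.6000
  x=5: (0.533/0.607) × 1.4 = 1.2293
  x=6: (0.465/0.607) × 1.2 = 0.9193
  x=7: (0.389/0.607) × 1.3 = 0.8331
Sum = 0.6000 + 1.2293 + 0.9193 + 0.8331 = 3.5817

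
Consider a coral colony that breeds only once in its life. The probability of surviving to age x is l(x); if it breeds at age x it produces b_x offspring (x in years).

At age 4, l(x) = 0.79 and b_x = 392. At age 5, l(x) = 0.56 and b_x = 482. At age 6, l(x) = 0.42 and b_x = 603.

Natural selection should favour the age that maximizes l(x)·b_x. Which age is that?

Expected offspring if breeding at age x = l(x) × b_x:
  age 4: 0.79 × 392 = 309.680
  age 5: 0.56 × 482 = 269.920
  age 6: 0.42 × 603 = 253.260
Maximum at age 4 (309.680).

4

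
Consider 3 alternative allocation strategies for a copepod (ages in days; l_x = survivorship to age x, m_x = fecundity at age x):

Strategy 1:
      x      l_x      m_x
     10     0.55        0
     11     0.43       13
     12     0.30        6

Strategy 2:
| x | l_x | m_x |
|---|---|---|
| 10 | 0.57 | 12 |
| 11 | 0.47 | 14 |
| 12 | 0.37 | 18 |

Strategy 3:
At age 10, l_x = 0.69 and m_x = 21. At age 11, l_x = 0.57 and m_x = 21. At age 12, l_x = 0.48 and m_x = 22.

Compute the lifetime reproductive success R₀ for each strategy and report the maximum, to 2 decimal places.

37.02

Strategy 1: R₀ = 0.55×0 + 0.43×13 + 0.30×6 = 7.3900
Strategy 2: R₀ = 0.57×12 + 0.47×14 + 0.37×18 = 20.0800
Strategy 3: R₀ = 0.69×21 + 0.57×21 + 0.48×22 = 37.0200
Highest R₀: strategy 3 with 37.0200.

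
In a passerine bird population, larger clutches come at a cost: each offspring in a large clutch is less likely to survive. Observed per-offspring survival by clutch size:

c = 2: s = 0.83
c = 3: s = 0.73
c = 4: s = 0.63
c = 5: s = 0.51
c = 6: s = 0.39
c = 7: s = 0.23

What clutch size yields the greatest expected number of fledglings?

5

Expected fledglings = c × s(c):
  c=2: 2 × 0.83 = 1.660
  c=3: 3 × 0.73 = 2.190
  c=4: 4 × 0.63 = 2.520
  c=5: 5 × 0.51 = 2.550
  c=6: 6 × 0.39 = 2.340
  c=7: 7 × 0.23 = 1.610
Maximum at c = 5 (2.550 fledglings).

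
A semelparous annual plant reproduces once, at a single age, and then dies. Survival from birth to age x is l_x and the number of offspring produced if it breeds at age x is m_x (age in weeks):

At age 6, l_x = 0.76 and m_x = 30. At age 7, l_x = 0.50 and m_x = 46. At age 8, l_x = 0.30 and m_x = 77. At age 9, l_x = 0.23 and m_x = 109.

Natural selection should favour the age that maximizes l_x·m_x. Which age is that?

9

Expected offspring if breeding at age x = l_x × m_x:
  age 6: 0.76 × 30 = 22.800
  age 7: 0.50 × 46 = 23.000
  age 8: 0.30 × 77 = 23.100
  age 9: 0.23 × 109 = 25.070
Maximum at age 9 (25.070).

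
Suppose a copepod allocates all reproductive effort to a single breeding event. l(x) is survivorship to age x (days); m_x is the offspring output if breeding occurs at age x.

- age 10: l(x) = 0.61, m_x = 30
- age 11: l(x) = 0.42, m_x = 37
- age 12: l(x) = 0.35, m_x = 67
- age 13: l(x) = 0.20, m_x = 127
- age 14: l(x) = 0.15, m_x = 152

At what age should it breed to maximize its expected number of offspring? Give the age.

13

Expected offspring if breeding at age x = l(x) × m_x:
  age 10: 0.61 × 30 = 18.300
  age 11: 0.42 × 37 = 15.540
  age 12: 0.35 × 67 = 23.450
  age 13: 0.20 × 127 = 25.400
  age 14: 0.15 × 152 = 22.800
Maximum at age 13 (25.400).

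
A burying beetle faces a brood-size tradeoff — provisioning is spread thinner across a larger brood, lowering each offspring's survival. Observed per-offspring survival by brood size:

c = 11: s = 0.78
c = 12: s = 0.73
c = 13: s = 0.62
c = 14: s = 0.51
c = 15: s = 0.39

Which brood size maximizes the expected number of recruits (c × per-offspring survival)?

12

Expected recruits = c × s(c):
  c=11: 11 × 0.78 = 8.580
  c=12: 12 × 0.73 = 8.760
  c=13: 13 × 0.62 = 8.060
  c=14: 14 × 0.51 = 7.140
  c=15: 15 × 0.39 = 5.850
Maximum at c = 12 (8.760 recruits).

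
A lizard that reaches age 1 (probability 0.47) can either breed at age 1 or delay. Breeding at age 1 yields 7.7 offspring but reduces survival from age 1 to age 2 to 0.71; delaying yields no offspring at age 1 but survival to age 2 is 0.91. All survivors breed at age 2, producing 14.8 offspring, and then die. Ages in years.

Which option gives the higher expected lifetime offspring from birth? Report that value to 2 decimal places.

breed at age 1: R₀ = 0.47 × (7.7 + 0.71 × 14.8) = 0.47 × 18.2080 = 8.5578
delay to age 2: R₀ = 0.47 × (0.91 × 14.8) = 0.47 × 13.4680 = 6.3300
Higher: breed at age 1 (8.5578).

8.56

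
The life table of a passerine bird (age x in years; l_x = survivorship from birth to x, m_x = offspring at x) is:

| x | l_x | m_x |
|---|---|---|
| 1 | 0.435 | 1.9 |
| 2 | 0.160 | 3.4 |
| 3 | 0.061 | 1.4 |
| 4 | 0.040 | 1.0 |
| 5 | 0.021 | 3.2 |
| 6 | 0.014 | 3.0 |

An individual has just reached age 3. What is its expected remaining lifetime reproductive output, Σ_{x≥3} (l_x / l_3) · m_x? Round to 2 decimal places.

3.85

l_3 = 0.061. Conditional survival from age 3 to x is l_x / l_3.
  x=3: (0.061/0.061) × 1.4 = 1.4000
  x=4: (0.040/0.061) × 1.0 = 0.6557
  x=5: (0.021/0.061) × 3.2 = 1.1016
  x=6: (0.014/0.061) × 3.0 = 0.6885
Sum = 1.4000 + 0.6557 + 1.1016 + 0.6885 = 3.8459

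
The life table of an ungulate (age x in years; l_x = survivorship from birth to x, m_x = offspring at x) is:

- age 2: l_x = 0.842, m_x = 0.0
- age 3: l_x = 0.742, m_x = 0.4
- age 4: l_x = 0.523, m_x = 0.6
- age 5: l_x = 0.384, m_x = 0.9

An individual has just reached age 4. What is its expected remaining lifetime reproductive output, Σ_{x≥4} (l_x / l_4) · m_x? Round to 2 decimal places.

l_4 = 0.523. Conditional survival from age 4 to x is l_x / l_4.
  x=4: (0.523/0.523) × 0.6 = 0.6000
  x=5: (0.384/0.523) × 0.9 = 0.6608
Sum = 0.6000 + 0.6608 = 1.2608

1.26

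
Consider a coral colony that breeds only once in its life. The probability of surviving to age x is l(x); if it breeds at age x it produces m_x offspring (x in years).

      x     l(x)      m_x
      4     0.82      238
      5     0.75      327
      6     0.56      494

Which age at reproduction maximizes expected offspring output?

Expected offspring if breeding at age x = l(x) × m_x:
  age 4: 0.82 × 238 = 195.160
  age 5: 0.75 × 327 = 245.250
  age 6: 0.56 × 494 = 276.640
Maximum at age 6 (276.640).

6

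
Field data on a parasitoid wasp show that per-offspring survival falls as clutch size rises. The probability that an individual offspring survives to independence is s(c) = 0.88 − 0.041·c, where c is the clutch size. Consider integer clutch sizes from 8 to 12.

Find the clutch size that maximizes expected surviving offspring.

11

Expected surviving offspring = c × s(c):
  c=8: 8 × 0.552 = 4.416
  c=9: 9 × 0.511 = 4.599
  c=10: 10 × 0.470 = 4.700
  c=11: 11 × 0.429 = 4.719
  c=12: 12 × 0.388 = 4.656
Maximum at c = 11 (4.719 surviving offspring).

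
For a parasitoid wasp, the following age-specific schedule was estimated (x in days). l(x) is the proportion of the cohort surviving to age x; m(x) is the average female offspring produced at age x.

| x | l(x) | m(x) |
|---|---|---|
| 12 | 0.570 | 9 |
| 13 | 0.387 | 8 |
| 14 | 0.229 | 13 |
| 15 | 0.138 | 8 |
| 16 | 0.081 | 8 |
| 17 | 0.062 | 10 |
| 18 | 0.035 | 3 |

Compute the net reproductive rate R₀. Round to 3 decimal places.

R₀ = Σ l(x) m(x):
  age 12: 0.570 × 9 = 5.1300
  age 13: 0.387 × 8 = 3.0960
  age 14: 0.229 × 13 = 2.9770
  age 15: 0.138 × 8 = 1.1040
  age 16: 0.081 × 8 = 0.6480
  age 17: 0.062 × 10 = 0.6200
  age 18: 0.035 × 3 = 0.1050
R₀ = 5.1300 + 3.0960 + 2.9770 + 1.1040 + 0.6480 + 0.6200 + 0.1050 = 13.6800

13.680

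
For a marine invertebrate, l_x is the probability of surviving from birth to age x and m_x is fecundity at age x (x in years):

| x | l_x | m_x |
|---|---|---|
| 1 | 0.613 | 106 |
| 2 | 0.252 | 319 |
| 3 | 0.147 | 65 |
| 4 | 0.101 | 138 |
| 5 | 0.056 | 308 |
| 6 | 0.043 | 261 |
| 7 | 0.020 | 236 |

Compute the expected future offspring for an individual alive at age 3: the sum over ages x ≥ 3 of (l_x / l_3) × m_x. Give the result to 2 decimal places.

385.61

l_3 = 0.147. Conditional survival from age 3 to x is l_x / l_3.
  x=3: (0.147/0.147) × 65 = 65.0000
  x=4: (0.101/0.147) × 138 = 94.8163
  x=5: (0.056/0.147) × 308 = 117.3333
  x=6: (0.043/0.147) × 261 = 76.3469
  x=7: (0.020/0.147) × 236 = 32.1088
Sum = 65.0000 + 94.8163 + 117.3333 + 76.3469 + 32.1088 = 385.6054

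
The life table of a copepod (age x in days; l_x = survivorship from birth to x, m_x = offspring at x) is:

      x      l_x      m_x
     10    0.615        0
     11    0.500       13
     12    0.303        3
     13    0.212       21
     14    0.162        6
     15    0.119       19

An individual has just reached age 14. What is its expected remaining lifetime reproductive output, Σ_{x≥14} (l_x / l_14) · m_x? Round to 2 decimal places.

l_14 = 0.162. Conditional survival from age 14 to x is l_x / l_14.
  x=14: (0.162/0.162) × 6 = 6.0000
  x=15: (0.119/0.162) × 19 = 13.9568
Sum = 6.0000 + 13.9568 = 19.9568

19.96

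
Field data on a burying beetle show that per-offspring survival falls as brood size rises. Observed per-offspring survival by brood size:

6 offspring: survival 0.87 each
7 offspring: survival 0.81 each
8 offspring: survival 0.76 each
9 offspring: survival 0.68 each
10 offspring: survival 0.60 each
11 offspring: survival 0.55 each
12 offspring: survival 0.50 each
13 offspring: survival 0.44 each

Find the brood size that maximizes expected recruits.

9

Expected recruits = c × s(c):
  c=6: 6 × 0.87 = 5.220
  c=7: 7 × 0.81 = 5.670
  c=8: 8 × 0.76 = 6.080
  c=9: 9 × 0.68 = 6.120
  c=10: 10 × 0.60 = 6.000
  c=11: 11 × 0.55 = 6.050
  c=12: 12 × 0.50 = 6.000
  c=13: 13 × 0.44 = 5.720
Maximum at c = 9 (6.120 recruits).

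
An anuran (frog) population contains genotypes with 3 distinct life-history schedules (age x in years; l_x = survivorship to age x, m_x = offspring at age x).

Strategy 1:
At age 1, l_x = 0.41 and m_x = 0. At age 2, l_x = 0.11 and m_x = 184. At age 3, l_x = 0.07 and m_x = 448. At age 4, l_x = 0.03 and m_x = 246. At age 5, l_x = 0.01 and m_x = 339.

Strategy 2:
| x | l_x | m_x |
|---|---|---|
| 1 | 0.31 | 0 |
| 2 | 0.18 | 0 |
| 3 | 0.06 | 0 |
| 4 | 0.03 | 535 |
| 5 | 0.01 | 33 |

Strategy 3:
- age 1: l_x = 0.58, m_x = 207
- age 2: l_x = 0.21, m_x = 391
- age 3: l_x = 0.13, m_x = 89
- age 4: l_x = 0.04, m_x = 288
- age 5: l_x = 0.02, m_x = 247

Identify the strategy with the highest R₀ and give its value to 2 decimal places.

230.20

Strategy 1: R₀ = 0.41×0 + 0.11×184 + 0.07×448 + 0.03×246 + 0.01×339 = 62.3700
Strategy 2: R₀ = 0.31×0 + 0.18×0 + 0.06×0 + 0.03×535 + 0.01×33 = 16.3800
Strategy 3: R₀ = 0.58×207 + 0.21×391 + 0.13×89 + 0.04×288 + 0.02×247 = 230.2000
Highest R₀: strategy 3 with 230.2000.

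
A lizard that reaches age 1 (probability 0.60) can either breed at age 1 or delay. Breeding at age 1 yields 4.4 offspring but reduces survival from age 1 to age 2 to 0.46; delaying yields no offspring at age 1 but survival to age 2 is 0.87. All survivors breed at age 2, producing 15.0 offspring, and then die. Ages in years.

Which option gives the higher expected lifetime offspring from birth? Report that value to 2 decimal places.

7.83

breed at age 1: R₀ = 0.60 × (4.4 + 0.46 × 15.0) = 0.60 × 11.3000 = 6.7800
delay to age 2: R₀ = 0.60 × (0.87 × 15.0) = 0.60 × 13.0500 = 7.8300
Higher: delay to age 2 (7.8300).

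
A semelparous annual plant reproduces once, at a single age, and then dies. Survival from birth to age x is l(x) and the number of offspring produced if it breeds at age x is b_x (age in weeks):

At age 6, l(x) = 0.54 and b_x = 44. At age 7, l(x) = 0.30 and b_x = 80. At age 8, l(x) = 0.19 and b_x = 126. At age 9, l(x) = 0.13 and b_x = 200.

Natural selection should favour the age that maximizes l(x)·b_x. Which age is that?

Expected offspring if breeding at age x = l(x) × b_x:
  age 6: 0.54 × 44 = 23.760
  age 7: 0.30 × 80 = 24.000
  age 8: 0.19 × 126 = 23.940
  age 9: 0.13 × 200 = 26.000
Maximum at age 9 (26.000).

9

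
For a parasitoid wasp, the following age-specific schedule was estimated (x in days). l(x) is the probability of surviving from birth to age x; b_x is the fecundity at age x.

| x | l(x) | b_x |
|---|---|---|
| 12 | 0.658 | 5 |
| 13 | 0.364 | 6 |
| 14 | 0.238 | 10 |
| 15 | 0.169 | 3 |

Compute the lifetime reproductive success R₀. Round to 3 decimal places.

8.361

R₀ = Σ l(x) b_x:
  age 12: 0.658 × 5 = 3.2900
  age 13: 0.364 × 6 = 2.1840
  age 14: 0.238 × 10 = 2.3800
  age 15: 0.169 × 3 = 0.5070
R₀ = 3.2900 + 2.1840 + 2.3800 + 0.5070 = 8.3610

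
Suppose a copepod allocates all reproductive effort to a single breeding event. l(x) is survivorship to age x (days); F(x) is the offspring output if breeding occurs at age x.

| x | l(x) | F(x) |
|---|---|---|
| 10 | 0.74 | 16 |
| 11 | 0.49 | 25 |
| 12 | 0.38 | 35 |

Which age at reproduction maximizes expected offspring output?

12

Expected offspring if breeding at age x = l(x) × F(x):
  age 10: 0.74 × 16 = 11.840
  age 11: 0.49 × 25 = 12.250
  age 12: 0.38 × 35 = 13.300
Maximum at age 12 (13.300).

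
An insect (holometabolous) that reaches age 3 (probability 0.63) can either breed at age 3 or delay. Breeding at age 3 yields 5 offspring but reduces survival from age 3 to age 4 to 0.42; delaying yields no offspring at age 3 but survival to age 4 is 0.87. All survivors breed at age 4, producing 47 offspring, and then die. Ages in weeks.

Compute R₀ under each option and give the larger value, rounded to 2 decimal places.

25.76

breed at age 3: R₀ = 0.63 × (5 + 0.42 × 47) = 0.63 × 24.7400 = 15.5862
delay to age 4: R₀ = 0.63 × (0.87 × 47) = 0.63 × 40.8900 = 25.7607
Higher: delay to age 4 (25.7607).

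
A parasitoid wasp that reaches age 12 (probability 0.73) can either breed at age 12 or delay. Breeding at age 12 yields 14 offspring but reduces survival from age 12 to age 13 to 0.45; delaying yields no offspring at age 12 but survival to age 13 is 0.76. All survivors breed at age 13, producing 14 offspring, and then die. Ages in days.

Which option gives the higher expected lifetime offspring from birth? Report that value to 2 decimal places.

14.82

breed at age 12: R₀ = 0.73 × (14 + 0.45 × 14) = 0.73 × 20.3000 = 14.8190
delay to age 13: R₀ = 0.73 × (0.76 × 14) = 0.73 × 10.6400 = 7.7672
Higher: breed at age 12 (14.8190).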